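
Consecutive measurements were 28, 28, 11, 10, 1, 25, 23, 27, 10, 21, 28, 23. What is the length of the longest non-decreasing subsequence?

4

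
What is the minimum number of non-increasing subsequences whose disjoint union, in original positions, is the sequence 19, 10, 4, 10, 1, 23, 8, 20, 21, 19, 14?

4

Place each on the leftmost legal pile:
19 → new pile 1 (tops now [19])
10 → pile 1 (tops now [10])
4 → pile 1 (tops now [4])
10 → new pile 2 (tops now [4, 10])
1 → pile 1 (tops now [1, 10])
23 → new pile 3 (tops now [1, 10, 23])
8 → pile 2 (tops now [1, 8, 23])
20 → pile 3 (tops now [1, 8, 20])
21 → new pile 4 (tops now [1, 8, 20, 21])
19 → pile 3 (tops now [1, 8, 19, 21])
14 → pile 3 (tops now [1, 8, 14, 21])
Four piles.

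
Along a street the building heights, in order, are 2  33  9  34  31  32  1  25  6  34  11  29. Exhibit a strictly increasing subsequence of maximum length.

Patience tails give the LIS length; then backtrack through the dp parents:
2 → extends → [2]
33 → extends → [2, 33]
9 → replaces 33 → [2, 9]
34 → extends → [2, 9, 34]
31 → replaces 34 → [2, 9, 31]
32 → extends → [2, 9, 31, 32]
1 → replaces 2 → [1, 9, 31, 32]
25 → replaces 31 → [1, 9, 25, 32]
6 → replaces 9 → [1, 6, 25, 32]
34 → extends → [1, 6, 25, 32, 34]
11 → replaces 25 → [1, 6, 11, 32, 34]
29 → replaces 32 → [1, 6, 11, 29, 34]
Length 5; one witness is 2, 9, 31, 32, 34.

2, 9, 31, 32, 34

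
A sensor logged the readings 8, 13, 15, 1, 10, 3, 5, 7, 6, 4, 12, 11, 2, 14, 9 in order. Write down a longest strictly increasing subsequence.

1, 3, 5, 7, 12, 14

Patience tails give the LIS length; then backtrack through the dp parents:
8 → extends → [8]
13 → extends → [8, 13]
15 → extends → [8, 13, 15]
1 → replaces 8 → [1, 13, 15]
10 → replaces 13 → [1, 10, 15]
3 → replaces 10 → [1, 3, 15]
5 → replaces 15 → [1, 3, 5]
7 → extends → [1, 3, 5, 7]
6 → replaces 7 → [1, 3, 5, 6]
4 → replaces 5 → [1, 3, 4, 6]
12 → extends → [1, 3, 4, 6, 12]
11 → replaces 12 → [1, 3, 4, 6, 11]
2 → replaces 3 → [1, 2, 4, 6, 11]
14 → extends → [1, 2, 4, 6, 11, 14]
9 → replaces 11 → [1, 2, 4, 6, 9, 14]
Length 6; one witness is 1, 3, 5, 7, 12, 14.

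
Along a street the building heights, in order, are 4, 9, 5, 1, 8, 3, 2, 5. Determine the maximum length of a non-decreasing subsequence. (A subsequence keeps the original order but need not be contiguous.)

3

Let dp[i] be the length of the longest such subsequence ending at index i:
i:     1 2 3 4 5 6 7 8
a[i]:  4 9 5 1 8 3 2 5
dp:    1 2 2 1 3 2 2 3
Maximum dp value is 3.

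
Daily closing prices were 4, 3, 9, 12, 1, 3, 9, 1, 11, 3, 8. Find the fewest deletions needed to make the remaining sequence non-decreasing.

7

Fewest deletions = n − (longest non-decreasing subsequence).
i:      1  2  3  4  5  6  7  8  9 10 11
a[i]:   4  3  9 12  1  3  9  1 11  3  8
dp:     1  1  2  3  1  2  3  2  4  3  4
max dp = 4, so deletions = 11 − 4 = 7.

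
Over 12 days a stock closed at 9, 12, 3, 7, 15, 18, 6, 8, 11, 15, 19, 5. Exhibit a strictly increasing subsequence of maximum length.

3, 7, 8, 11, 15, 19

Patience tails give the LIS length; then backtrack through the dp parents:
9 → extends → [9]
12 → extends → [9, 12]
3 → replaces 9 → [3, 12]
7 → replaces 12 → [3, 7]
15 → extends → [3, 7, 15]
18 → extends → [3, 7, 15, 18]
6 → replaces 7 → [3, 6, 15, 18]
8 → replaces 15 → [3, 6, 8, 18]
11 → replaces 18 → [3, 6, 8, 11]
15 → extends → [3, 6, 8, 11, 15]
19 → extends → [3, 6, 8, 11, 15, 19]
5 → replaces 6 → [3, 5, 8, 11, 15, 19]
Length 6; one witness is 3, 7, 8, 11, 15, 19.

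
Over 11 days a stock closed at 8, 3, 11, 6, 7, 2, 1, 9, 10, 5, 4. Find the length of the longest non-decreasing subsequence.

Track the smallest tail for each achievable length (allowing ties):
8 → extends → [8]
3 → replaces 8 → [3]
11 → extends → [3, 11]
6 → replaces 11 → [3, 6]
7 → extends → [3, 6, 7]
2 → replaces 3 → [2, 6, 7]
1 → replaces 2 → [1, 6, 7]
9 → extends → [1, 6, 7, 9]
10 → extends → [1, 6, 7, 9, 10]
5 → replaces 6 → [1, 5, 7, 9, 10]
4 → replaces 5 → [1, 4, 7, 9, 10]
Five tails, so the longest non-decreasing subsequence has length 5 (e.g. 3, 6, 7, 9, 10).

5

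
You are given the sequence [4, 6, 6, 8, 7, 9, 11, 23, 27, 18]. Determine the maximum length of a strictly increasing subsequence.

7

Track the smallest tail for each achievable length (strict):
4 → extends → [4]
6 → extends → [4, 6]
6 → already a tail → [4, 6]
8 → extends → [4, 6, 8]
7 → replaces 8 → [4, 6, 7]
9 → extends → [4, 6, 7, 9]
11 → extends → [4, 6, 7, 9, 11]
23 → extends → [4, 6, 7, 9, 11, 23]
27 → extends → [4, 6, 7, 9, 11, 23, 27]
18 → replaces 23 → [4, 6, 7, 9, 11, 18, 27]
Seven tails, so the longest strictly increasing subsequence has length 7 (e.g. 4, 6, 8, 9, 11, 23, 27).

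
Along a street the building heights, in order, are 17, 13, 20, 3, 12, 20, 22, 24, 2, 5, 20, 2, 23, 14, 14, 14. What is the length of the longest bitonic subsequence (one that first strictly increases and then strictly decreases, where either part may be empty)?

inc[i] = longest strictly increasing subsequence ending at i; dec[i] = longest strictly decreasing subsequence starting at i:
i:      1  2  3  4  5  6  7  8  9 10 11 12 13 14 15 16
a[i]:  17 13 20  3 12 20 22 24  2  5 20  2 23 14 14 14
inc:    1  1  2  1  2  3  4  5  1  2  3  1  5  3  3  3
dec:    5  4  4  2  3  3  3  3  1  2  2  1  2  1  1  1
Best peak at i=8 (value 24): inc=5, dec=3, length 5+3−1 = 7.

7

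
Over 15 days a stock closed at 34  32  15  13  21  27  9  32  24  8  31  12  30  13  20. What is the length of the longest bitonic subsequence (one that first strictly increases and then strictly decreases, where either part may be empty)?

7

inc[i] = longest strictly increasing subsequence ending at i; dec[i] = longest strictly decreasing subsequence starting at i:
i:      1  2  3  4  5  6  7  8  9 10 11 12 13 14 15
a[i]:  34 32 15 13 21 27  9 32 24  8 31 12 30 13 20
inc:    1  1  1  1  2  3  1  4  3  1  4  2  4  3  4
dec:    6  5  4  3  3  3  2  4  2  1  3  1  2  1  1
Best peak at i=8 (value 32): inc=4, dec=4, length 4+4−1 = 7.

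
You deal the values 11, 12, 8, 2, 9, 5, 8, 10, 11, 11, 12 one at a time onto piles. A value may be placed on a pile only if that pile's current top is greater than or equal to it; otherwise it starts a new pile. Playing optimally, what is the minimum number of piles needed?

6

Place each on the leftmost legal pile:
11 → new pile 1 (tops now [11])
12 → new pile 2 (tops now [11, 12])
8 → pile 1 (tops now [8, 12])
2 → pile 1 (tops now [2, 12])
9 → pile 2 (tops now [2, 9])
5 → pile 2 (tops now [2, 5])
8 → new pile 3 (tops now [2, 5, 8])
10 → new pile 4 (tops now [2, 5, 8, 10])
11 → new pile 5 (tops now [2, 5, 8, 10, 11])
11 → pile 5 (tops now [2, 5, 8, 10, 11])
12 → new pile 6 (tops now [2, 5, 8, 10, 11, 12])
Six piles.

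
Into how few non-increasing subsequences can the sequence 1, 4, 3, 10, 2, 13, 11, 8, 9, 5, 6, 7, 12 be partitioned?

6

The minimum number of non-increasing subsequences covering a sequence equals the length of its longest strictly increasing subsequence.
LIS length is 6 (e.g. 1, 4, 5, 6, 7, 12), so 6 piles are needed.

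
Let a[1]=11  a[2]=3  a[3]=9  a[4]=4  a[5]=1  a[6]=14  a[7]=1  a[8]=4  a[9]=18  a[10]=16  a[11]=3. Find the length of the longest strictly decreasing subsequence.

Let dp[i] be the longest strictly decreasing subsequence ending at i:
i:      1  2  3  4  5  6  7  8  9 10 11
a[i]:  11  3  9  4  1 14  1  4 18 16  3
dp:     1  2  2  3  4  1  4  3  1  2  4
Maximum is 4.

4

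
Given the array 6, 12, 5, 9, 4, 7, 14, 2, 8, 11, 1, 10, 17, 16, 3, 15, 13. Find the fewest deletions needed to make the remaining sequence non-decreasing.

Fewest deletions = n − (longest non-decreasing subsequence).
i:      1  2  3  4  5  6  7  8  9 10 11 12 13 14 15 16 17
a[i]:   6 12  5  9  4  7 14  2  8 11  1 10 17 16  3 15 13
dp:     1  2  1  2  1  2  3  1  3  4  1  4  5  5  2  5  5
max dp = 5, so deletions = 17 − 5 = 12.

12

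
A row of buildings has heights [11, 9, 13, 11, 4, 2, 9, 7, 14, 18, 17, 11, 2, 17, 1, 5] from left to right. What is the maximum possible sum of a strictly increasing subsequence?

Let S[i] be the best sum of a strictly increasing subsequence ending at i:
i:      1  2  3  4  5  6  7  8  9 10 11 12 13 14 15 16
a[i]:  11  9 13 11  4  2  9  7 14 18 17 11  2 17  1  5
S:     11  9 24 20  4  2 13 11 38 56 55 24  2 55  1  9
Maximum is 56 (e.g. 11 + 13 + 14 + 18).

56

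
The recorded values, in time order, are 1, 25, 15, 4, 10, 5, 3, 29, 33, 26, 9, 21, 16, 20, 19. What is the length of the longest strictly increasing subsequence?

Track the smallest tail for each achievable length (strict):
1 → extends → [1]
25 → extends → [1, 25]
15 → replaces 25 → [1, 15]
4 → replaces 15 → [1, 4]
10 → extends → [1, 4, 10]
5 → replaces 10 → [1, 4, 5]
3 → replaces 4 → [1, 3, 5]
29 → extends → [1, 3, 5, 29]
33 → extends → [1, 3, 5, 29, 33]
26 → replaces 29 → [1, 3, 5, 26, 33]
9 → replaces 26 → [1, 3, 5, 9, 33]
21 → replaces 33 → [1, 3, 5, 9, 21]
16 → replaces 21 → [1, 3, 5, 9, 16]
20 → extends → [1, 3, 5, 9, 16, 20]
19 → replaces 20 → [1, 3, 5, 9, 16, 19]
Six tails, so the longest strictly increasing subsequence has length 6 (e.g. 1, 4, 5, 9, 16, 20).

6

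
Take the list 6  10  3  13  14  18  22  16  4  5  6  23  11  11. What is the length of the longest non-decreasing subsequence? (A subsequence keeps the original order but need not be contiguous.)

7

Track the smallest tail for each achievable length (allowing ties):
6 → extends → [6]
10 → extends → [6, 10]
3 → replaces 6 → [3, 10]
13 → extends → [3, 10, 13]
14 → extends → [3, 10, 13, 14]
18 → extends → [3, 10, 13, 14, 18]
22 → extends → [3, 10, 13, 14, 18, 22]
16 → replaces 18 → [3, 10, 13, 14, 16, 22]
4 → replaces 10 → [3, 4, 13, 14, 16, 22]
5 → replaces 13 → [3, 4, 5, 14, 16, 22]
6 → replaces 14 → [3, 4, 5, 6, 16, 22]
23 → extends → [3, 4, 5, 6, 16, 22, 23]
11 → replaces 16 → [3, 4, 5, 6, 11, 22, 23]
11 → replaces 22 → [3, 4, 5, 6, 11, 11, 23]
Seven tails, so the longest non-decreasing subsequence has length 7 (e.g. 6, 10, 13, 14, 18, 22, 23).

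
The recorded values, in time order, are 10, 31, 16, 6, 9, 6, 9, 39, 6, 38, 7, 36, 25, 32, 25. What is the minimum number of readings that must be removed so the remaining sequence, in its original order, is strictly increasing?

Fewest deletions = n − (longest strictly increasing subsequence).
Patience tails:
10 → extends → [10]
31 → extends → [10, 31]
16 → replaces 31 → [10, 16]
6 → replaces 10 → [6, 16]
9 → replaces 16 → [6, 9]
6 → already a tail → [6, 9]
9 → already a tail → [6, 9]
39 → extends → [6, 9, 39]
6 → already a tail → [6, 9, 39]
38 → replaces 39 → [6, 9, 38]
7 → replaces 9 → [6, 7, 38]
36 → replaces 38 → [6, 7, 36]
25 → replaces 36 → [6, 7, 25]
32 → extends → [6, 7, 25, 32]
25 → already a tail → [6, 7, 25, 32]
Longest strictly increasing subsequence has length 4, so deletions = 15 − 4 = 11.

11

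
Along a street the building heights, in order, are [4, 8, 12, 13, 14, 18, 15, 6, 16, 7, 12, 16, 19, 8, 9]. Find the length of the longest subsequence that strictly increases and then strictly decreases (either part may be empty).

9

inc[i] = longest strictly increasing subsequence ending at i; dec[i] = longest strictly decreasing subsequence starting at i:
i:      1  2  3  4  5  6  7  8  9 10 11 12 13 14 15
a[i]:   4  8 12 13 14 18 15  6 16  7 12 16 19  8  9
inc:    1  2  3  4  5  6  6  2  7  3  4  7  8  4  5
dec:    1  2  2  3  3  4  3  1  3  1  2  2  2  1  1
Best peak at i=6 (value 18): inc=6, dec=4, length 6+4−1 = 9.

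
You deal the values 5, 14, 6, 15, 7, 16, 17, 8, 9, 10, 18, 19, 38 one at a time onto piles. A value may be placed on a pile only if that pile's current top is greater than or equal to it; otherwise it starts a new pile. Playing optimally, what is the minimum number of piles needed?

9

The minimum number of non-increasing subsequences covering a sequence equals the length of its longest strictly increasing subsequence.
LIS length is 9 (e.g. 5, 6, 7, 8, 9, 10, 18, 19, 38), so 9 piles are needed.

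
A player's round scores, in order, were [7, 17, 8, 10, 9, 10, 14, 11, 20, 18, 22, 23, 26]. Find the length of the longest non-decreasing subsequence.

9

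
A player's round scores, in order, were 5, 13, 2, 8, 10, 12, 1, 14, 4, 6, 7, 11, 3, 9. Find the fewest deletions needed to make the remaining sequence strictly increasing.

Fewest deletions = n − (longest strictly increasing subsequence).
Patience tails:
5 → extends → [5]
13 → extends → [5, 13]
2 → replaces 5 → [2, 13]
8 → replaces 13 → [2, 8]
10 → extends → [2, 8, 10]
12 → extends → [2, 8, 10, 12]
1 → replaces 2 → [1, 8, 10, 12]
14 → extends → [1, 8, 10, 12, 14]
4 → replaces 8 → [1, 4, 10, 12, 14]
6 → replaces 10 → [1, 4, 6, 12, 14]
7 → replaces 12 → [1, 4, 6, 7, 14]
11 → replaces 14 → [1, 4, 6, 7, 11]
3 → replaces 4 → [1, 3, 6, 7, 11]
9 → replaces 11 → [1, 3, 6, 7, 9]
Longest strictly increasing subsequence has length 5, so deletions = 14 − 5 = 9.

9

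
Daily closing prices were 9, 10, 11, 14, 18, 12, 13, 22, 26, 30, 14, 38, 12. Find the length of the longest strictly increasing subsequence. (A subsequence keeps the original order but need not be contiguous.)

9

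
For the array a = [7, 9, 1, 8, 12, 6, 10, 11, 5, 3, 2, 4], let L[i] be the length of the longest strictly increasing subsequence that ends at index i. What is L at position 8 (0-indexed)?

2

dp[i] = 1 + max{dp[j] : j<i, a[j]<a[i]} (or 1 if no such j):
i:      0  1  2  3  4  5  6  7  8  9 10 11
a[i]:   7  9  1  8 12  6 10 11  5  3  2  4
dp:     1  2  1  2  3  2  3  4  2  2  2  3
At index 8 the value is 2.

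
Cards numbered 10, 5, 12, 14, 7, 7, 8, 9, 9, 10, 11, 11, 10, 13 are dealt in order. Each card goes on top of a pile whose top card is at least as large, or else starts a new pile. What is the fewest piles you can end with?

7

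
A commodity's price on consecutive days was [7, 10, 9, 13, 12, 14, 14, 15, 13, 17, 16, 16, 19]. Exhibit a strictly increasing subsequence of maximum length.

7, 10, 13, 14, 15, 17, 19

Patience tails give the LIS length; then backtrack through the dp parents:
7 → extends → [7]
10 → extends → [7, 10]
9 → replaces 10 → [7, 9]
13 → extends → [7, 9, 13]
12 → replaces 13 → [7, 9, 12]
14 → extends → [7, 9, 12, 14]
14 → already a tail → [7, 9, 12, 14]
15 → extends → [7, 9, 12, 14, 15]
13 → replaces 14 → [7, 9, 12, 13, 15]
17 → extends → [7, 9, 12, 13, 15, 17]
16 → replaces 17 → [7, 9, 12, 13, 15, 16]
16 → already a tail → [7, 9, 12, 13, 15, 16]
19 → extends → [7, 9, 12, 13, 15, 16, 19]
Length 7; one witness is 7, 10, 13, 14, 15, 17, 19.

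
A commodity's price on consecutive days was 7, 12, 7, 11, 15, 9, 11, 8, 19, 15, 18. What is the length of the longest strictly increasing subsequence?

5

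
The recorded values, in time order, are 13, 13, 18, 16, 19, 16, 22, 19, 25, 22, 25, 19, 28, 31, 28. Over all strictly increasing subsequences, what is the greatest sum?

156

Let S[i] be the best sum of a strictly increasing subsequence ending at i:
i:       1   2   3   4   5   6   7   8   9  10  11  12  13  14  15
a[i]:   13  13  18  16  19  16  22  19  25  22  25  19  28  31  28
S:      13  13  31  29  50  29  72  50  97  72  97  50 125 156 125
Maximum is 156 (e.g. 13 + 18 + 19 + 22 + 25 + 28 + 31).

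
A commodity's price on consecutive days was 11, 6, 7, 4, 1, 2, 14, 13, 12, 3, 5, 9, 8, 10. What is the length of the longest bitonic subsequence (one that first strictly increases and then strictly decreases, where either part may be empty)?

inc[i] = longest strictly increasing subsequence ending at i; dec[i] = longest strictly decreasing subsequence starting at i:
i:      1  2  3  4  5  6  7  8  9 10 11 12 13 14
a[i]:  11  6  7  4  1  2 14 13 12  3  5  9  8 10
inc:    1  1  2  1  1  2  3  3  3  3  4  5  5  6
dec:    4  3  3  2  1  1  5  4  3  1  1  2  1  1
Best peak at i=7 (value 14): inc=3, dec=5, length 3+5−1 = 7.

7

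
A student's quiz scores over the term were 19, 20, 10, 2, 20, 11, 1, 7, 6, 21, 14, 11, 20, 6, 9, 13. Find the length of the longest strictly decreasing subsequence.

Negate each value so 'decreasing' becomes 'increasing', then run patience tails on the negated sequence:
-19 → extends → [-19]
-20 → replaces -19 → [-20]
-10 → extends → [-20, -10]
-2 → extends → [-20, -10, -2]
-20 → already a tail → [-20, -10, -2]
-11 → replaces -10 → [-20, -11, -2]
-1 → extends → [-20, -11, -2, -1]
-7 → replaces -2 → [-20, -11, -7, -1]
-6 → replaces -1 → [-20, -11, -7, -6]
-21 → replaces -20 → [-21, -11, -7, -6]
-14 → replaces -11 → [-21, -14, -7, -6]
-11 → replaces -7 → [-21, -14, -11, -6]
-20 → replaces -14 → [-21, -20, -11, -6]
-6 → already a tail → [-21, -20, -11, -6]
-9 → replaces -6 → [-21, -20, -11, -9]
-13 → replaces -11 → [-21, -20, -13, -9]
Four tails, so the longest strictly decreasing subsequence of the original has length 4.

4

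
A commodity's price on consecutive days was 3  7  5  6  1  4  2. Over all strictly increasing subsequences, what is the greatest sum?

Let S[i] be the best sum of a strictly increasing subsequence ending at i:
i:      1  2  3  4  5  6  7
a[i]:   3  7  5  6  1  4  2
S:      3 10  8 14  1  7  3
Maximum is 14 (e.g. 3 + 5 + 6).

14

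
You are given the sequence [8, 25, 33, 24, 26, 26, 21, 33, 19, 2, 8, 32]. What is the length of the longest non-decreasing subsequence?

5

Let dp[i] be the length of the longest such subsequence ending at index i:
i:      1  2  3  4  5  6  7  8  9 10 11 12
a[i]:   8 25 33 24 26 26 21 33 19  2  8 32
dp:     1  2  3  2  3  4  2  5  2  1  2  5
Maximum dp value is 5.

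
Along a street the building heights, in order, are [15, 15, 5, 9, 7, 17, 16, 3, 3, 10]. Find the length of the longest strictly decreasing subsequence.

Let dp[i] be the longest strictly decreasing subsequence ending at i:
i:      1  2  3  4  5  6  7  8  9 10
a[i]:  15 15  5  9  7 17 16  3  3 10
dp:     1  1  2  2  3  1  2  4  4  3
Maximum is 4.

4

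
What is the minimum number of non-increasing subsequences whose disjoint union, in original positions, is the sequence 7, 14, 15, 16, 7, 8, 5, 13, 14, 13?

Place each on the leftmost legal pile:
7 → new pile 1 (tops now [7])
14 → new pile 2 (tops now [7, 14])
15 → new pile 3 (tops now [7, 14, 15])
16 → new pile 4 (tops now [7, 14, 15, 16])
7 → pile 1 (tops now [7, 14, 15, 16])
8 → pile 2 (tops now [7, 8, 15, 16])
5 → pile 1 (tops now [5, 8, 15, 16])
13 → pile 3 (tops now [5, 8, 13, 16])
14 → pile 4 (tops now [5, 8, 13, 14])
13 → pile 3 (tops now [5, 8, 13, 14])
Four piles.

4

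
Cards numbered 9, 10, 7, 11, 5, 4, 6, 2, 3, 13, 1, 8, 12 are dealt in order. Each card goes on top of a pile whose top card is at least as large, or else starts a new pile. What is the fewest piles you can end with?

Place each on the leftmost legal pile:
9 → new pile 1 (tops now [9])
10 → new pile 2 (tops now [9, 10])
7 → pile 1 (tops now [7, 10])
11 → new pile 3 (tops now [7, 10, 11])
5 → pile 1 (tops now [5, 10, 11])
4 → pile 1 (tops now [4, 10, 11])
6 → pile 2 (tops now [4, 6, 11])
2 → pile 1 (tops now [2, 6, 11])
3 → pile 2 (tops now [2, 3, 11])
13 → new pile 4 (tops now [2, 3, 11, 13])
1 → pile 1 (tops now [1, 3, 11, 13])
8 → pile 3 (tops now [1, 3, 8, 13])
12 → pile 4 (tops now [1, 3, 8, 12])
Four piles.

4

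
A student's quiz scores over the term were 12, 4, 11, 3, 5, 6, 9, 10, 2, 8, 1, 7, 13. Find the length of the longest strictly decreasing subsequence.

Negate each value so 'decreasing' becomes 'increasing', then run patience tails on the negated sequence:
-12 → extends → [-12]
-4 → extends → [-12, -4]
-11 → replaces -4 → [-12, -11]
-3 → extends → [-12, -11, -3]
-5 → replaces -3 → [-12, -11, -5]
-6 → replaces -5 → [-12, -11, -6]
-9 → replaces -6 → [-12, -11, -9]
-10 → replaces -9 → [-12, -11, -10]
-2 → extends → [-12, -11, -10, -2]
-8 → replaces -2 → [-12, -11, -10, -8]
-1 → extends → [-12, -11, -10, -8, -1]
-7 → replaces -1 → [-12, -11, -10, -8, -7]
-13 → replaces -12 → [-13, -11, -10, -8, -7]
Five tails, so the longest strictly decreasing subsequence of the original has length 5.

5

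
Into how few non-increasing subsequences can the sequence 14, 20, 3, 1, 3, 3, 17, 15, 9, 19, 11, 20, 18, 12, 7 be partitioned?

Place each on the leftmost legal pile:
14 → new pile 1 (tops now [14])
20 → new pile 2 (tops now [14, 20])
3 → pile 1 (tops now [3, 20])
1 → pile 1 (tops now [1, 20])
3 → pile 2 (tops now [1, 3])
3 → pile 2 (tops now [1, 3])
17 → new pile 3 (tops now [1, 3, 17])
15 → pile 3 (tops now [1, 3, 15])
9 → pile 3 (tops now [1, 3, 9])
19 → new pile 4 (tops now [1, 3, 9, 19])
11 → pile 4 (tops now [1, 3, 9, 11])
20 → new pile 5 (tops now [1, 3, 9, 11, 20])
18 → pile 5 (tops now [1, 3, 9, 11, 18])
12 → pile 5 (tops now [1, 3, 9, 11, 12])
7 → pile 3 (tops now [1, 3, 7, 11, 12])
Five piles.

5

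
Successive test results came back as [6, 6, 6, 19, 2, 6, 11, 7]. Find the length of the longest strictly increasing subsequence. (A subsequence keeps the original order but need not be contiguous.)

Track the smallest tail for each achievable length (strict):
6 → extends → [6]
6 → already a tail → [6]
6 → already a tail → [6]
19 → extends → [6, 19]
2 → replaces 6 → [2, 19]
6 → replaces 19 → [2, 6]
11 → extends → [2, 6, 11]
7 → replaces 11 → [2, 6, 7]
Three tails, so the longest strictly increasing subsequence has length 3 (e.g. 2, 6, 11).

3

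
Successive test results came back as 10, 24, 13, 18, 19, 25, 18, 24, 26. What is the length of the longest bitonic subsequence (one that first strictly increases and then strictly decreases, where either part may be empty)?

6

inc[i] = longest strictly increasing subsequence ending at i; dec[i] = longest strictly decreasing subsequence starting at i:
i:      1  2  3  4  5  6  7  8  9
a[i]:  10 24 13 18 19 25 18 24 26
inc:    1  2  2  3  4  5  3  5  6
dec:    1  3  1  1  2  2  1  1  1
Best peak at i=6 (value 25): inc=5, dec=2, length 5+2−1 = 6.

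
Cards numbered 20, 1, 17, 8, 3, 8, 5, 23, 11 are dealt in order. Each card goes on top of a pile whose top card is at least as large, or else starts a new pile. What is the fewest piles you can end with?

4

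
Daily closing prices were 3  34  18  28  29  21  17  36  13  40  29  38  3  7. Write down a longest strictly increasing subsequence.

3, 18, 28, 29, 36, 40

Patience tails give the LIS length; then backtrack through the dp parents:
3 → extends → [3]
34 → extends → [3, 34]
18 → replaces 34 → [3, 18]
28 → extends → [3, 18, 28]
29 → extends → [3, 18, 28, 29]
21 → replaces 28 → [3, 18, 21, 29]
17 → replaces 18 → [3, 17, 21, 29]
36 → extends → [3, 17, 21, 29, 36]
13 → replaces 17 → [3, 13, 21, 29, 36]
40 → extends → [3, 13, 21, 29, 36, 40]
29 → already a tail → [3, 13, 21, 29, 36, 40]
38 → replaces 40 → [3, 13, 21, 29, 36, 38]
3 → already a tail → [3, 13, 21, 29, 36, 38]
7 → replaces 13 → [3, 7, 21, 29, 36, 38]
Length 6; one witness is 3, 18, 28, 29, 36, 40.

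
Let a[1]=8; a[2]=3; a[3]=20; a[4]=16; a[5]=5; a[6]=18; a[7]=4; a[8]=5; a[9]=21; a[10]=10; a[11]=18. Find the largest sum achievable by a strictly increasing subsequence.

Let S[i] be the best sum of a strictly increasing subsequence ending at i:
i:      1  2  3  4  5  6  7  8  9 10 11
a[i]:   8  3 20 16  5 18  4  5 21 10 18
S:      8  3 28 24  8 42  7 12 63 22 42
Maximum is 63 (e.g. 8 + 16 + 18 + 21).

63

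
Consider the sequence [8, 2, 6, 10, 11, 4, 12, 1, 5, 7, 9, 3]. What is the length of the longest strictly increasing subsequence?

5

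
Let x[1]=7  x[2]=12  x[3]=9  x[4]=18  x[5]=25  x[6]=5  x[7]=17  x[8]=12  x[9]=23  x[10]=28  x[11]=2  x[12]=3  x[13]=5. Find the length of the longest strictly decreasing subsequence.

Negate each value so 'decreasing' becomes 'increasing', then run patience tails on the negated sequence:
-7 → extends → [-7]
-12 → replaces -7 → [-12]
-9 → extends → [-12, -9]
-18 → replaces -12 → [-18, -9]
-25 → replaces -18 → [-25, -9]
-5 → extends → [-25, -9, -5]
-17 → replaces -9 → [-25, -17, -5]
-12 → replaces -5 → [-25, -17, -12]
-23 → replaces -17 → [-25, -23, -12]
-28 → replaces -25 → [-28, -23, -12]
-2 → extends → [-28, -23, -12, -2]
-3 → replaces -2 → [-28, -23, -12, -3]
-5 → replaces -3 → [-28, -23, -12, -5]
Four tails, so the longest strictly decreasing subsequence of the original has length 4.

4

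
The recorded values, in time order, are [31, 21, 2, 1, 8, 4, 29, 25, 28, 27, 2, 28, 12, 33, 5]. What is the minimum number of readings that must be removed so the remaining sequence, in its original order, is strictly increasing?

Fewest deletions = n − (longest strictly increasing subsequence).
Patience tails:
31 → extends → [31]
21 → replaces 31 → [21]
2 → replaces 21 → [2]
1 → replaces 2 → [1]
8 → extends → [1, 8]
4 → replaces 8 → [1, 4]
29 → extends → [1, 4, 29]
25 → replaces 29 → [1, 4, 25]
28 → extends → [1, 4, 25, 28]
27 → replaces 28 → [1, 4, 25, 27]
2 → replaces 4 → [1, 2, 25, 27]
28 → extends → [1, 2, 25, 27, 28]
12 → replaces 25 → [1, 2, 12, 27, 28]
33 → extends → [1, 2, 12, 27, 28, 33]
5 → replaces 12 → [1, 2, 5, 27, 28, 33]
Longest strictly increasing subsequence has length 6, so deletions = 15 − 6 = 9.

9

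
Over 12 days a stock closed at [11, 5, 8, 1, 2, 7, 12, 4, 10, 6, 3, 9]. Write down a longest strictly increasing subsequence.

Patience tails give the LIS length; then backtrack through the dp parents:
11 → extends → [11]
5 → replaces 11 → [5]
8 → extends → [5, 8]
1 → replaces 5 → [1, 8]
2 → replaces 8 → [1, 2]
7 → extends → [1, 2, 7]
12 → extends → [1, 2, 7, 12]
4 → replaces 7 → [1, 2, 4, 12]
10 → replaces 12 → [1, 2, 4, 10]
6 → replaces 10 → [1, 2, 4, 6]
3 → replaces 4 → [1, 2, 3, 6]
9 → extends → [1, 2, 3, 6, 9]
Length 5; one witness is 1, 2, 4, 6, 9.

1, 2, 4, 6, 9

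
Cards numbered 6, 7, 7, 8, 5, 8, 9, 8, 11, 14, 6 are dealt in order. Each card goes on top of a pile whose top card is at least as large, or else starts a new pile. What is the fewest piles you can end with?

Place each on the leftmost legal pile:
6 → new pile 1 (tops now [6])
7 → new pile 2 (tops now [6, 7])
7 → pile 2 (tops now [6, 7])
8 → new pile 3 (tops now [6, 7, 8])
5 → pile 1 (tops now [5, 7, 8])
8 → pile 3 (tops now [5, 7, 8])
9 → new pile 4 (tops now [5, 7, 8, 9])
8 → pile 3 (tops now [5, 7, 8, 9])
11 → new pile 5 (tops now [5, 7, 8, 9, 11])
14 → new pile 6 (tops now [5, 7, 8, 9, 11, 14])
6 → pile 2 (tops now [5, 6, 8, 9, 11, 14])
Six piles.

6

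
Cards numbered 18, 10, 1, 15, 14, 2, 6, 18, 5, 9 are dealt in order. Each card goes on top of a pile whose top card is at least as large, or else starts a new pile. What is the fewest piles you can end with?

Place each on the leftmost legal pile:
18 → new pile 1 (tops now [18])
10 → pile 1 (tops now [10])
1 → pile 1 (tops now [1])
15 → new pile 2 (tops now [1, 15])
14 → pile 2 (tops now [1, 14])
2 → pile 2 (tops now [1, 2])
6 → new pile 3 (tops now [1, 2, 6])
18 → new pile 4 (tops now [1, 2, 6, 18])
5 → pile 3 (tops now [1, 2, 5, 18])
9 → pile 4 (tops now [1, 2, 5, 9])
Four piles.

4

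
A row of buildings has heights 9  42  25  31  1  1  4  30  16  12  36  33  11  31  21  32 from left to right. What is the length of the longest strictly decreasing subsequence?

Negate each value so 'decreasing' becomes 'increasing', then run patience tails on the negated sequence:
-9 → extends → [-9]
-42 → replaces -9 → [-42]
-25 → extends → [-42, -25]
-31 → replaces -25 → [-42, -31]
-1 → extends → [-42, -31, -1]
-1 → already a tail → [-42, -31, -1]
-4 → replaces -1 → [-42, -31, -4]
-30 → replaces -4 → [-42, -31, -30]
-16 → extends → [-42, -31, -30, -16]
-12 → extends → [-42, -31, -30, -16, -12]
-36 → replaces -31 → [-42, -36, -30, -16, -12]
-33 → replaces -30 → [-42, -36, -33, -16, -12]
-11 → extends → [-42, -36, -33, -16, -12, -11]
-31 → replaces -16 → [-42, -36, -33, -31, -12, -11]
-21 → replaces -12 → [-42, -36, -33, -31, -21, -11]
-32 → replaces -31 → [-42, -36, -33, -32, -21, -11]
Six tails, so the longest strictly decreasing subsequence of the original has length 6.

6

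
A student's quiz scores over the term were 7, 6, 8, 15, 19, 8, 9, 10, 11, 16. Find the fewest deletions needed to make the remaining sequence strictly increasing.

4

Fewest deletions = n − (longest strictly increasing subsequence).
Patience tails:
7 → extends → [7]
6 → replaces 7 → [6]
8 → extends → [6, 8]
15 → extends → [6, 8, 15]
19 → extends → [6, 8, 15, 19]
8 → already a tail → [6, 8, 15, 19]
9 → replaces 15 → [6, 8, 9, 19]
10 → replaces 19 → [6, 8, 9, 10]
11 → extends → [6, 8, 9, 10, 11]
16 → extends → [6, 8, 9, 10, 11, 16]
Longest strictly increasing subsequence has length 6, so deletions = 10 − 6 = 4.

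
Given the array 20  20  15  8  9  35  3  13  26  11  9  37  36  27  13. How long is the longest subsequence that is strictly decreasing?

5

Negate each value so 'decreasing' becomes 'increasing', then run patience tails on the negated sequence:
-20 → extends → [-20]
-20 → already a tail → [-20]
-15 → extends → [-20, -15]
-8 → extends → [-20, -15, -8]
-9 → replaces -8 → [-20, -15, -9]
-35 → replaces -20 → [-35, -15, -9]
-3 → extends → [-35, -15, -9, -3]
-13 → replaces -9 → [-35, -15, -13, -3]
-26 → replaces -15 → [-35, -26, -13, -3]
-11 → replaces -3 → [-35, -26, -13, -11]
-9 → extends → [-35, -26, -13, -11, -9]
-37 → replaces -35 → [-37, -26, -13, -11, -9]
-36 → replaces -26 → [-37, -36, -13, -11, -9]
-27 → replaces -13 → [-37, -36, -27, -11, -9]
-13 → replaces -11 → [-37, -36, -27, -13, -9]
Five tails, so the longest strictly decreasing subsequence of the original has length 5.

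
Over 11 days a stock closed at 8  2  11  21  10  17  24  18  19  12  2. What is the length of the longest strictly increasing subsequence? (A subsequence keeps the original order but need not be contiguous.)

5

Track the smallest tail for each achievable length (strict):
8 → extends → [8]
2 → replaces 8 → [2]
11 → extends → [2, 11]
21 → extends → [2, 11, 21]
10 → replaces 11 → [2, 10, 21]
17 → replaces 21 → [2, 10, 17]
24 → extends → [2, 10, 17, 24]
18 → replaces 24 → [2, 10, 17, 18]
19 → extends → [2, 10, 17, 18, 19]
12 → replaces 17 → [2, 10, 12, 18, 19]
2 → already a tail → [2, 10, 12, 18, 19]
Five tails, so the longest strictly increasing subsequence has length 5 (e.g. 8, 11, 17, 18, 19).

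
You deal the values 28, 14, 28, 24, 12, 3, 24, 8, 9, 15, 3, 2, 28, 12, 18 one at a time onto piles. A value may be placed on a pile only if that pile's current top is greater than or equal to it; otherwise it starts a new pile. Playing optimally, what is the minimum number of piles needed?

5

Place each on the leftmost legal pile:
28 → new pile 1 (tops now [28])
14 → pile 1 (tops now [14])
28 → new pile 2 (tops now [14, 28])
24 → pile 2 (tops now [14, 24])
12 → pile 1 (tops now [12, 24])
3 → pile 1 (tops now [3, 24])
24 → pile 2 (tops now [3, 24])
8 → pile 2 (tops now [3, 8])
9 → new pile 3 (tops now [3, 8, 9])
15 → new pile 4 (tops now [3, 8, 9, 15])
3 → pile 1 (tops now [3, 8, 9, 15])
2 → pile 1 (tops now [2, 8, 9, 15])
28 → new pile 5 (tops now [2, 8, 9, 15, 28])
12 → pile 4 (tops now [2, 8, 9, 12, 28])
18 → pile 5 (tops now [2, 8, 9, 12, 18])
Five piles.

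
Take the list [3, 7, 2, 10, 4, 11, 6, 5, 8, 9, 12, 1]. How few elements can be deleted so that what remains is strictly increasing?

6

Fewest deletions = n − (longest strictly increasing subsequence).
Patience tails:
3 → extends → [3]
7 → extends → [3, 7]
2 → replaces 3 → [2, 7]
10 → extends → [2, 7, 10]
4 → replaces 7 → [2, 4, 10]
11 → extends → [2, 4, 10, 11]
6 → replaces 10 → [2, 4, 6, 11]
5 → replaces 6 → [2, 4, 5, 11]
8 → replaces 11 → [2, 4, 5, 8]
9 → extends → [2, 4, 5, 8, 9]
12 → extends → [2, 4, 5, 8, 9, 12]
1 → replaces 2 → [1, 4, 5, 8, 9, 12]
Longest strictly increasing subsequence has length 6, so deletions = 12 − 6 = 6.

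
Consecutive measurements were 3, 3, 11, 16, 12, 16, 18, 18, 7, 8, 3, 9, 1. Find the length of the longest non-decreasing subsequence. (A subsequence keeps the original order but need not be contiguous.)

7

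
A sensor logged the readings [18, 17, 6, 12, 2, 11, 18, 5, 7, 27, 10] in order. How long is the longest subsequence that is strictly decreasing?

Negate each value so 'decreasing' becomes 'increasing', then run patience tails on the negated sequence:
-18 → extends → [-18]
-17 → extends → [-18, -17]
-6 → extends → [-18, -17, -6]
-12 → replaces -6 → [-18, -17, -12]
-2 → extends → [-18, -17, -12, -2]
-11 → replaces -2 → [-18, -17, -12, -11]
-18 → already a tail → [-18, -17, -12, -11]
-5 → extends → [-18, -17, -12, -11, -5]
-7 → replaces -5 → [-18, -17, -12, -11, -7]
-27 → replaces -18 → [-27, -17, -12, -11, -7]
-10 → replaces -7 → [-27, -17, -12, -11, -10]
Five tails, so the longest strictly decreasing subsequence of the original has length 5.

5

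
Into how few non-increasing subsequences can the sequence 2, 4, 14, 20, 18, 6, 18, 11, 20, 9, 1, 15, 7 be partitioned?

5

The minimum number of non-increasing subsequences covering a sequence equals the length of its longest strictly increasing subsequence.
LIS length is 5 (e.g. 2, 4, 14, 18, 20), so 5 piles are needed.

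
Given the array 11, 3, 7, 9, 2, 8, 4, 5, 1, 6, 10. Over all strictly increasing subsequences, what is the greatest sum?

29

Let S[i] be the best sum of a strictly increasing subsequence ending at i:
i:      1  2  3  4  5  6  7  8  9 10 11
a[i]:  11  3  7  9  2  8  4  5  1  6 10
S:     11  3 10 19  2 18  7 12  1 18 29
Maximum is 29 (e.g. 3 + 7 + 9 + 10).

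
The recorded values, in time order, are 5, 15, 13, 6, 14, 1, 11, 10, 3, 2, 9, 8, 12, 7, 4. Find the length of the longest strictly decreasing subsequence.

8

Negate each value so 'decreasing' becomes 'increasing', then run patience tails on the negated sequence:
-5 → extends → [-5]
-15 → replaces -5 → [-15]
-13 → extends → [-15, -13]
-6 → extends → [-15, -13, -6]
-14 → replaces -13 → [-15, -14, -6]
-1 → extends → [-15, -14, -6, -1]
-11 → replaces -6 → [-15, -14, -11, -1]
-10 → replaces -1 → [-15, -14, -11, -10]
-3 → extends → [-15, -14, -11, -10, -3]
-2 → extends → [-15, -14, -11, -10, -3, -2]
-9 → replaces -3 → [-15, -14, -11, -10, -9, -2]
-8 → replaces -2 → [-15, -14, -11, -10, -9, -8]
-12 → replaces -11 → [-15, -14, -12, -10, -9, -8]
-7 → extends → [-15, -14, -12, -10, -9, -8, -7]
-4 → extends → [-15, -14, -12, -10, -9, -8, -7, -4]
Eight tails, so the longest strictly decreasing subsequence of the original has length 8.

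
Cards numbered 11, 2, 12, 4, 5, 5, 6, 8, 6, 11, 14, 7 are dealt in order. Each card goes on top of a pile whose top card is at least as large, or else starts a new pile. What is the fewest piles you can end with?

7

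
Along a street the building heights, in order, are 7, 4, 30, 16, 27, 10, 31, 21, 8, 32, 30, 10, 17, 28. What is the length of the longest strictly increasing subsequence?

5

Track the smallest tail for each achievable length (strict):
7 → extends → [7]
4 → replaces 7 → [4]
30 → extends → [4, 30]
16 → replaces 30 → [4, 16]
27 → extends → [4, 16, 27]
10 → replaces 16 → [4, 10, 27]
31 → extends → [4, 10, 27, 31]
21 → replaces 27 → [4, 10, 21, 31]
8 → replaces 10 → [4, 8, 21, 31]
32 → extends → [4, 8, 21, 31, 32]
30 → replaces 31 → [4, 8, 21, 30, 32]
10 → replaces 21 → [4, 8, 10, 30, 32]
17 → replaces 30 → [4, 8, 10, 17, 32]
28 → replaces 32 → [4, 8, 10, 17, 28]
Five tails, so the longest strictly increasing subsequence has length 5 (e.g. 7, 16, 27, 31, 32).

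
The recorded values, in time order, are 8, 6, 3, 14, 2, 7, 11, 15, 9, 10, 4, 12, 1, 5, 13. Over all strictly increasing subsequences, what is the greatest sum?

Let S[i] be the best sum of a strictly increasing subsequence ending at i:
i:      1  2  3  4  5  6  7  8  9 10 11 12 13 14 15
a[i]:   8  6  3 14  2  7 11 15  9 10  4 12  1  5 13
S:      8  6  3 22  2 13 24 39 22 32  7 44  1 12 57
Maximum is 57 (e.g. 6 + 7 + 9 + 10 + 12 + 13).

57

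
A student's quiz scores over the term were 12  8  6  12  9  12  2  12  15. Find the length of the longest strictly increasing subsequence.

4

Track the smallest tail for each achievable length (strict):
12 → extends → [12]
8 → replaces 12 → [8]
6 → replaces 8 → [6]
12 → extends → [6, 12]
9 → replaces 12 → [6, 9]
12 → extends → [6, 9, 12]
2 → replaces 6 → [2, 9, 12]
12 → already a tail → [2, 9, 12]
15 → extends → [2, 9, 12, 15]
Four tails, so the longest strictly increasing subsequence has length 4 (e.g. 8, 9, 12, 15).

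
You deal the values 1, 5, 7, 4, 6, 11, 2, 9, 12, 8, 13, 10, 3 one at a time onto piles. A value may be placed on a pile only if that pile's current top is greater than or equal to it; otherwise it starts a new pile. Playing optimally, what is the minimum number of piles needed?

Place each on the leftmost legal pile:
1 → new pile 1 (tops now [1])
5 → new pile 2 (tops now [1, 5])
7 → new pile 3 (tops now [1, 5, 7])
4 → pile 2 (tops now [1, 4, 7])
6 → pile 3 (tops now [1, 4, 6])
11 → new pile 4 (tops now [1, 4, 6, 11])
2 → pile 2 (tops now [1, 2, 6, 11])
9 → pile 4 (tops now [1, 2, 6, 9])
12 → new pile 5 (tops now [1, 2, 6, 9, 12])
8 → pile 4 (tops now [1, 2, 6, 8, 12])
13 → new pile 6 (tops now [1, 2, 6, 8, 12, 13])
10 → pile 5 (tops now [1, 2, 6, 8, 10, 13])
3 → pile 3 (tops now [1, 2, 3, 8, 10, 13])
Six piles.

6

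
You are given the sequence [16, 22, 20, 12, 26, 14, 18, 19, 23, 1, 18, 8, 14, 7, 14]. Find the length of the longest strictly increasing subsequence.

Track the smallest tail for each achievable length (strict):
16 → extends → [16]
22 → extends → [16, 22]
20 → replaces 22 → [16, 20]
12 → replaces 16 → [12, 20]
26 → extends → [12, 20, 26]
14 → replaces 20 → [12, 14, 26]
18 → replaces 26 → [12, 14, 18]
19 → extends → [12, 14, 18, 19]
23 → extends → [12, 14, 18, 19, 23]
1 → replaces 12 → [1, 14, 18, 19, 23]
18 → already a tail → [1, 14, 18, 19, 23]
8 → replaces 14 → [1, 8, 18, 19, 23]
14 → replaces 18 → [1, 8, 14, 19, 23]
7 → replaces 8 → [1, 7, 14, 19, 23]
14 → already a tail → [1, 7, 14, 19, 23]
Five tails, so the longest strictly increasing subsequence has length 5 (e.g. 12, 14, 18, 19, 23).

5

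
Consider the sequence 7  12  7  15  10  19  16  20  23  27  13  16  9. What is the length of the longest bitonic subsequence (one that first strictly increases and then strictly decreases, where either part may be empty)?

9

inc[i] = longest strictly increasing subsequence ending at i; dec[i] = longest strictly decreasing subsequence starting at i:
i:      1  2  3  4  5  6  7  8  9 10 11 12 13
a[i]:   7 12  7 15 10 19 16 20 23 27 13 16  9
inc:    1  2  1  3  2  4  4  5  6  7  3  4  2
dec:    1  3  1  3  2  4  3  3  3  3  2  2  1
Best peak at i=10 (value 27): inc=7, dec=3, length 7+3−1 = 9.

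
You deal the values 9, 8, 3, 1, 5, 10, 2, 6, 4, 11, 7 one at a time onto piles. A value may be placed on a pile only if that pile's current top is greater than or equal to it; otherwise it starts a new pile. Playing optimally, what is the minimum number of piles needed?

4

Place each on the leftmost legal pile:
9 → new pile 1 (tops now [9])
8 → pile 1 (tops now [8])
3 → pile 1 (tops now [3])
1 → pile 1 (tops now [1])
5 → new pile 2 (tops now [1, 5])
10 → new pile 3 (tops now [1, 5, 10])
2 → pile 2 (tops now [1, 2, 10])
6 → pile 3 (tops now [1, 2, 6])
4 → pile 3 (tops now [1, 2, 4])
11 → new pile 4 (tops now [1, 2, 4, 11])
7 → pile 4 (tops now [1, 2, 4, 7])
Four piles.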